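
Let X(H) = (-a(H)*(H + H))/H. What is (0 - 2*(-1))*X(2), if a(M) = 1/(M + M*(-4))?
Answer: ⅔ ≈ 0.66667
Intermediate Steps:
a(M) = -1/(3*M) (a(M) = 1/(M - 4*M) = 1/(-3*M) = -1/(3*M))
X(H) = 2/(3*H) (X(H) = (-(-1/(3*H))*(H + H))/H = (-(-1/(3*H))*2*H)/H = (-1*(-⅔))/H = 2/(3*H))
(0 - 2*(-1))*X(2) = (0 - 2*(-1))*((⅔)/2) = (0 + 2)*((⅔)*(½)) = 2*(⅓) = ⅔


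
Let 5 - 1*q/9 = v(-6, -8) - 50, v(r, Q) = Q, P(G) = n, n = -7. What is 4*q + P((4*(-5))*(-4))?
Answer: 2261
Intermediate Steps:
P(G) = -7
q = 567 (q = 45 - 9*(-8 - 50) = 45 - 9*(-58) = 45 + 522 = 567)
4*q + P((4*(-5))*(-4)) = 4*567 - 7 = 2268 - 7 = 2261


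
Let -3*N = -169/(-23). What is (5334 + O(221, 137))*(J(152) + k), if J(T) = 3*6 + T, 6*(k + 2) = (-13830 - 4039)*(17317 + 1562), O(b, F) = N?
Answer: -41367504146437/138 ≈ -2.9976e+11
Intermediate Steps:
N = -169/69 (N = -(-169)/(3*(-23)) = -(-169)*(-1)/(3*23) = -1/3*169/23 = -169/69 ≈ -2.4493)
O(b, F) = -169/69
k = -112449621/2 (k = -2 + ((-13830 - 4039)*(17317 + 1562))/6 = -2 + (-17869*18879)/6 = -2 + (1/6)*(-337348851) = -2 - 112449617/2 = -112449621/2 ≈ -5.6225e+7)
J(T) = 18 + T
(5334 + O(221, 137))*(J(152) + k) = (5334 - 169/69)*((18 + 152) - 112449621/2) = 367877*(170 - 112449621/2)/69 = (367877/69)*(-112449281/2) = -41367504146437/138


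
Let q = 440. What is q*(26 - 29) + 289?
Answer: -1031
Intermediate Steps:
q*(26 - 29) + 289 = 440*(26 - 29) + 289 = 440*(-3) + 289 = -1320 + 289 = -1031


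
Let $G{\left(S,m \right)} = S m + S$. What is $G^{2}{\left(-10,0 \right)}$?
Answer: $100$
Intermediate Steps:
$G{\left(S,m \right)} = S + S m$
$G^{2}{\left(-10,0 \right)} = \left(- 10 \left(1 + 0\right)\right)^{2} = \left(\left(-10\right) 1\right)^{2} = \left(-10\right)^{2} = 100$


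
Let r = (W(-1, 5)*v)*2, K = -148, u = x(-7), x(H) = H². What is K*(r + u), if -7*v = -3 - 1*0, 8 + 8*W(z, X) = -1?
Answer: -49765/7 ≈ -7109.3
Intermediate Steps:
W(z, X) = -9/8 (W(z, X) = -1 + (⅛)*(-1) = -1 - ⅛ = -9/8)
v = 3/7 (v = -(-3 - 1*0)/7 = -(-3 + 0)/7 = -⅐*(-3) = 3/7 ≈ 0.42857)
u = 49 (u = (-7)² = 49)
r = -27/28 (r = -9/8*3/7*2 = -27/56*2 = -27/28 ≈ -0.96429)
K*(r + u) = -148*(-27/28 + 49) = -148*1345/28 = -49765/7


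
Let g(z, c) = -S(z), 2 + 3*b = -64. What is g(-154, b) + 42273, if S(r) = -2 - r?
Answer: 42121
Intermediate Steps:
b = -22 (b = -2/3 + (1/3)*(-64) = -2/3 - 64/3 = -22)
g(z, c) = 2 + z (g(z, c) = -(-2 - z) = 2 + z)
g(-154, b) + 42273 = (2 - 154) + 42273 = -152 + 42273 = 42121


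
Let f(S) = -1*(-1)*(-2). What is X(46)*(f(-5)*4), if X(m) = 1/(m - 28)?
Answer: -4/9 ≈ -0.44444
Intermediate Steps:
f(S) = -2 (f(S) = 1*(-2) = -2)
X(m) = 1/(-28 + m)
X(46)*(f(-5)*4) = (-2*4)/(-28 + 46) = -8/18 = (1/18)*(-8) = -4/9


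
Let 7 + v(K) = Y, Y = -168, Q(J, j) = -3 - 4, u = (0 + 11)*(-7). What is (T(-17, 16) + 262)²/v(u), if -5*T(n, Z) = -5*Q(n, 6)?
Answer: -2601/7 ≈ -371.57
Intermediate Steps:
u = -77 (u = 11*(-7) = -77)
Q(J, j) = -7
v(K) = -175 (v(K) = -7 - 168 = -175)
T(n, Z) = -7 (T(n, Z) = -(-1)*(-7) = -⅕*35 = -7)
(T(-17, 16) + 262)²/v(u) = (-7 + 262)²/(-175) = 255²*(-1/175) = 65025*(-1/175) = -2601/7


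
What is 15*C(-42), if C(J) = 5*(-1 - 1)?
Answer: -150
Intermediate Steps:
C(J) = -10 (C(J) = 5*(-2) = -10)
15*C(-42) = 15*(-10) = -150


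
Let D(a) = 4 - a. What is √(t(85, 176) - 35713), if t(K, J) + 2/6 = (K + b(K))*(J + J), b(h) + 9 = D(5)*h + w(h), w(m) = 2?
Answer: 2*I*√85899/3 ≈ 195.39*I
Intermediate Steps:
b(h) = -7 - h (b(h) = -9 + ((4 - 1*5)*h + 2) = -9 + ((4 - 5)*h + 2) = -9 + (-h + 2) = -9 + (2 - h) = -7 - h)
t(K, J) = -⅓ - 14*J (t(K, J) = -⅓ + (K + (-7 - K))*(J + J) = -⅓ - 14*J)
√(t(85, 176) - 35713) = √((-⅓ - 14*176) - 35713) = √((-⅓ - 2464) - 35713) = √(-7393/3 - 35713) = √(-114532/3) = 2*I*√85899/3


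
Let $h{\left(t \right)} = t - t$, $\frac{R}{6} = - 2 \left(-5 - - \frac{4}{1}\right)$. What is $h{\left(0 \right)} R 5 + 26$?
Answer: $26$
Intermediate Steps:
$R = 12$ ($R = 6 \left(- 2 \left(-5 - - \frac{4}{1}\right)\right) = 6 \left(- 2 \left(-5 - \left(-4\right) 1\right)\right) = 6 \left(- 2 \left(-5 - -4\right)\right) = 6 \left(- 2 \left(-5 + 4\right)\right) = 6 \left(\left(-2\right) \left(-1\right)\right) = 6 \cdot 2 = 12$)
$h{\left(t \right)} = 0$
$h{\left(0 \right)} R 5 + 26 = 0 \cdot 12 \cdot 5 + 26 = 0 \cdot 60 + 26 = 0 + 26 = 26$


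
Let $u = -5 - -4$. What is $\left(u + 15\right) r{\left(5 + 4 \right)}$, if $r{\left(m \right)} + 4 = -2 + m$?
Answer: $42$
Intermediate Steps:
$u = -1$ ($u = -5 + 4 = -1$)
$r{\left(m \right)} = -6 + m$ ($r{\left(m \right)} = -4 + \left(-2 + m\right) = -6 + m$)
$\left(u + 15\right) r{\left(5 + 4 \right)} = \left(-1 + 15\right) \left(-6 + \left(5 + 4\right)\right) = 14 \left(-6 + 9\right) = 14 \cdot 3 = 42$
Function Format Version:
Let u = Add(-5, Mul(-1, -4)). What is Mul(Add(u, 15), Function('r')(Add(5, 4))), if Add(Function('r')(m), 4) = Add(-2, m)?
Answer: 42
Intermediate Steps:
u = -1 (u = Add(-5, 4) = -1)
Function('r')(m) = Add(-6, m) (Function('r')(m) = Add(-4, Add(-2, m)) = Add(-6, m))
Mul(Add(u, 15), Function('r')(Add(5, 4))) = Mul(Add(-1, 15), Add(-6, Add(5, 4))) = Mul(14, Add(-6, 9)) = Mul(14, 3) = 42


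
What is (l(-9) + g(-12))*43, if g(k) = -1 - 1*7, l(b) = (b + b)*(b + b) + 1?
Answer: 13631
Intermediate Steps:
l(b) = 1 + 4*b² (l(b) = (2*b)*(2*b) + 1 = 4*b² + 1 = 1 + 4*b²)
g(k) = -8 (g(k) = -1 - 7 = -8)
(l(-9) + g(-12))*43 = ((1 + 4*(-9)²) - 8)*43 = ((1 + 4*81) - 8)*43 = ((1 + 324) - 8)*43 = (325 - 8)*43 = 317*43 = 13631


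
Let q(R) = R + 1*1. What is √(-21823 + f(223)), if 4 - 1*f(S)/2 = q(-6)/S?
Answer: I*√1084835905/223 ≈ 147.7*I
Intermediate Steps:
q(R) = 1 + R (q(R) = R + 1 = 1 + R)
f(S) = 8 + 10/S (f(S) = 8 - 2*(1 - 6)/S = 8 - (-10)/S = 8 + 10/S)
√(-21823 + f(223)) = √(-21823 + (8 + 10/223)) = √(-21823 + 1794/223) = √(-4864735/223) = I*√1084835905/223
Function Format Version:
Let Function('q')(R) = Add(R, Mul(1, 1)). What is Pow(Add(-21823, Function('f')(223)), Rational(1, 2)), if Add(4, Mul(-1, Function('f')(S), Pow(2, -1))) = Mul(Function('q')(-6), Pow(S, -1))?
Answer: Mul(Rational(1, 223), I, Pow(1084835905, Rational(1, 2))) ≈ Mul(147.70, I)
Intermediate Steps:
Function('q')(R) = Add(1, R) (Function('q')(R) = Add(R, 1) = Add(1, R))
Function('f')(S) = Add(8, Mul(10, Pow(S, -1))) (Function('f')(S) = Add(8, Mul(-2, Mul(Add(1, -6), Pow(S, -1)))) = Add(8, Mul(-2, Mul(-5, Pow(S, -1)))) = Add(8, Mul(10, Pow(S, -1))))
Pow(Add(-21823, Function('f')(223)), Rational(1, 2)) = Pow(Add(-21823, Add(8, Mul(10, Pow(223, -1)))), Rational(1, 2)) = Pow(Add(-21823, Add(8, Mul(10, Rational(1, 223)))), Rational(1, 2)) = Pow(Add(-21823, Add(8, Rational(10, 223))), Rational(1, 2)) = Pow(Add(-21823, Rational(1794, 223)), Rational(1, 2)) = Pow(Rational(-4864735, 223), Rational(1, 2)) = Mul(Rational(1, 223), I, Pow(1084835905, Rational(1, 2)))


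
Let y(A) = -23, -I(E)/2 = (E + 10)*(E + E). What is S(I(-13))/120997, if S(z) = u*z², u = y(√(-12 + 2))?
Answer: -559728/120997 ≈ -4.6260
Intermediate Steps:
I(E) = -4*E*(10 + E) (I(E) = -2*(E + 10)*(E + E) = -2*(10 + E)*2*E = -4*E*(10 + E))
u = -23
S(z) = -23*z²
S(I(-13))/120997 = -23*2704*(10 - 13)²/120997 = -23*(-4*(-13)*(-3))²*(1/120997) = -23*(-156)²*(1/120997) = -23*24336*(1/120997) = -559728*1/120997 = -559728/120997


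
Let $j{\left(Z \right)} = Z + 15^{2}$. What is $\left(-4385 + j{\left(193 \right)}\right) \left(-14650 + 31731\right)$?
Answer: $-67760327$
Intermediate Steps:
$j{\left(Z \right)} = 225 + Z$ ($j{\left(Z \right)} = Z + 225 = 225 + Z$)
$\left(-4385 + j{\left(193 \right)}\right) \left(-14650 + 31731\right) = \left(-4385 + \left(225 + 193\right)\right) \left(-14650 + 31731\right) = \left(-4385 + 418\right) 17081 = \left(-3967\right) 17081 = -67760327$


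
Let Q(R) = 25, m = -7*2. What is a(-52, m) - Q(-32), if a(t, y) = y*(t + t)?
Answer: 1431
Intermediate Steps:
m = -14
a(t, y) = 2*t*y (a(t, y) = y*(2*t) = 2*t*y)
a(-52, m) - Q(-32) = 2*(-52)*(-14) - 1*25 = 1456 - 25 = 1431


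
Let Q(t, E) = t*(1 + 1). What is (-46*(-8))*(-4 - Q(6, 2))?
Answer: -5888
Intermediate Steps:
Q(t, E) = 2*t (Q(t, E) = t*2 = 2*t)
(-46*(-8))*(-4 - Q(6, 2)) = (-46*(-8))*(-4 - 2*6) = 368*(-4 - 1*12) = 368*(-4 - 12) = 368*(-16) = -5888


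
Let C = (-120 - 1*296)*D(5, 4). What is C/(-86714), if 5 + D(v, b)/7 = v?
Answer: 0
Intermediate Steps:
D(v, b) = -35 + 7*v
C = 0 (C = (-120 - 1*296)*(-35 + 7*5) = (-120 - 296)*(-35 + 35) = -416*0 = 0)
C/(-86714) = 0/(-86714) = 0*(-1/86714) = 0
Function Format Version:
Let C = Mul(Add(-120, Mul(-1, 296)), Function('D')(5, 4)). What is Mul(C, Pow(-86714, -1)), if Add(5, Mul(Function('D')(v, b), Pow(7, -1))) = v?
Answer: 0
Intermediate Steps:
Function('D')(v, b) = Add(-35, Mul(7, v))
C = 0 (C = Mul(Add(-120, Mul(-1, 296)), Add(-35, Mul(7, 5))) = Mul(Add(-120, -296), Add(-35, 35)) = Mul(-416, 0) = 0)
Mul(C, Pow(-86714, -1)) = Mul(0, Pow(-86714, -1)) = Mul(0, Rational(-1, 86714)) = 0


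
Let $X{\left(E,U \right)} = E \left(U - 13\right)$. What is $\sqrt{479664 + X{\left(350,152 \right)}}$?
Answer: $\sqrt{528314} \approx 726.85$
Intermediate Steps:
$X{\left(E,U \right)} = E \left(-13 + U\right)$
$\sqrt{479664 + X{\left(350,152 \right)}} = \sqrt{479664 + 350 \left(-13 + 152\right)} = \sqrt{479664 + 350 \cdot 139} = \sqrt{479664 + 48650} = \sqrt{528314}$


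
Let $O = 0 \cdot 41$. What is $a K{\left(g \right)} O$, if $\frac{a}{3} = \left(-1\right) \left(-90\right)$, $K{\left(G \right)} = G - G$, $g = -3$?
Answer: $0$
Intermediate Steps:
$K{\left(G \right)} = 0$
$O = 0$
$a = 270$ ($a = 3 \left(\left(-1\right) \left(-90\right)\right) = 3 \cdot 90 = 270$)
$a K{\left(g \right)} O = 270 \cdot 0 \cdot 0 = 0 \cdot 0 = 0$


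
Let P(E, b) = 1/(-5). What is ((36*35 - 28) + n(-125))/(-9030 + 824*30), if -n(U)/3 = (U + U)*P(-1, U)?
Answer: 541/7845 ≈ 0.068961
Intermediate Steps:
P(E, b) = -⅕
n(U) = 6*U/5 (n(U) = -3*(U + U)*(-1)/5 = -3*2*U*(-1)/5 = -(-6)*U/5 = 6*U/5)
((36*35 - 28) + n(-125))/(-9030 + 824*30) = ((36*35 - 28) + (6/5)*(-125))/(-9030 + 824*30) = ((1260 - 28) - 150)/(-9030 + 24720) = (1232 - 150)/15690 = 1082*(1/15690) = 541/7845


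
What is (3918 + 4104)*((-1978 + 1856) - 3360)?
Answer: -27932604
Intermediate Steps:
(3918 + 4104)*((-1978 + 1856) - 3360) = 8022*(-122 - 3360) = 8022*(-3482) = -27932604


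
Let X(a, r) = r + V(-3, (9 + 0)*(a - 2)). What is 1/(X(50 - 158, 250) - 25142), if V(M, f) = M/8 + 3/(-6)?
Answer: -8/199143 ≈ -4.0172e-5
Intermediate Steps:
V(M, f) = -½ + M/8 (V(M, f) = M*(⅛) + 3*(-⅙) = M/8 - ½ = -½ + M/8)
X(a, r) = -7/8 + r (X(a, r) = r + (-½ + (⅛)*(-3)) = r + (-½ - 3/8) = r - 7/8 = -7/8 + r)
1/(X(50 - 158, 250) - 25142) = 1/((-7/8 + 250) - 25142) = 1/(1993/8 - 25142) = 1/(-199143/8) = -8/199143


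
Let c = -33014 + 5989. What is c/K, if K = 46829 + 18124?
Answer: -27025/64953 ≈ -0.41607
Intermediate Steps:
c = -27025
K = 64953
c/K = -27025/64953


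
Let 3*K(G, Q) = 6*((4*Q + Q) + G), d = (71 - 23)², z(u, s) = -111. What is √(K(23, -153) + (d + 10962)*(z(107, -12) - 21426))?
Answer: I*√285711326 ≈ 16903.0*I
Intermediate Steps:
d = 2304 (d = 48² = 2304)
K(G, Q) = 2*G + 10*Q (K(G, Q) = (6*((4*Q + Q) + G))/3 = (6*(5*Q + G))/3 = (6*(G + 5*Q))/3 = (6*G + 30*Q)/3 = 2*G + 10*Q)
√(K(23, -153) + (d + 10962)*(z(107, -12) - 21426)) = √((2*23 + 10*(-153)) + (2304 + 10962)*(-111 - 21426)) = √((46 - 1530) + 13266*(-21537)) = √(-1484 - 285709842) = √(-285711326) = I*√285711326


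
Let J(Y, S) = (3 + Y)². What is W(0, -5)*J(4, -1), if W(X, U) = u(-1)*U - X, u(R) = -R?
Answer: -245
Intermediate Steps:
W(X, U) = U - X (W(X, U) = (-1*(-1))*U - X = 1*U - X = U - X)
W(0, -5)*J(4, -1) = (-5 - 1*0)*(3 + 4)² = (-5 + 0)*7² = -5*49 = -245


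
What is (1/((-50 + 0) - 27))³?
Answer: -1/456533 ≈ -2.1904e-6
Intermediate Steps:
(1/((-50 + 0) - 27))³ = (1/(-50 - 27))³ = (1/(-77))³ = (-1/77)³ = -1/456533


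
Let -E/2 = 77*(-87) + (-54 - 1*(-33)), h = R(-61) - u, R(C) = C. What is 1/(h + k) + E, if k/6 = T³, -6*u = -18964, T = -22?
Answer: 2705861757/201329 ≈ 13440.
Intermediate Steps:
u = 9482/3 (u = -⅙*(-18964) = 9482/3 ≈ 3160.7)
k = -63888 (k = 6*(-22)³ = 6*(-10648) = -63888)
h = -9665/3 (h = -61 - 1*9482/3 = -61 - 9482/3 = -9665/3 ≈ -3221.7)
E = 13440 (E = -2*(77*(-87) + (-54 - 1*(-33))) = -2*(-6699 + (-54 + 33)) = -2*(-6699 - 21) = -2*(-6720) = 13440)
1/(h + k) + E = 1/(-9665/3 - 63888) + 13440 = 1/(-201329/3) + 13440 = -3/201329 + 13440 = 2705861757/201329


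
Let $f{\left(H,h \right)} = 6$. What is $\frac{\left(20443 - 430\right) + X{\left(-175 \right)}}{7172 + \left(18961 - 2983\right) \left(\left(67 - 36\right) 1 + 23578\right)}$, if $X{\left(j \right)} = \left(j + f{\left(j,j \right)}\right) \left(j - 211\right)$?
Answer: $\frac{85247}{377231774} \approx 0.00022598$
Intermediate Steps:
$X{\left(j \right)} = \left(-211 + j\right) \left(6 + j\right)$ ($X{\left(j \right)} = \left(j + 6\right) \left(j - 211\right) = \left(6 + j\right) \left(-211 + j\right) = \left(-211 + j\right) \left(6 + j\right)$)
$\frac{\left(20443 - 430\right) + X{\left(-175 \right)}}{7172 + \left(18961 - 2983\right) \left(\left(67 - 36\right) 1 + 23578\right)} = \frac{\left(20443 - 430\right) - \left(-34609 - 30625\right)}{7172 + \left(18961 - 2983\right) \left(\left(67 - 36\right) 1 + 23578\right)} = \frac{20013 + \left(-1266 + 30625 + 35875\right)}{7172 + 15978 \left(31 \cdot 1 + 23578\right)} = \frac{20013 + 65234}{7172 + 15978 \left(31 + 23578\right)} = \frac{85247}{7172 + 15978 \cdot 23609} = \frac{85247}{7172 + 377224602} = \frac{85247}{377231774}$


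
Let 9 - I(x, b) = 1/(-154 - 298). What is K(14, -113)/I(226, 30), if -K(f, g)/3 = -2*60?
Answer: 162720/4069 ≈ 39.990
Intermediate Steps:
I(x, b) = 4069/452 (I(x, b) = 9 - 1/(-154 - 298) = 9 - 1/(-452) = 9 - 1*(-1/452) = 9 + 1/452 = 4069/452)
K(f, g) = 360 (K(f, g) = -(-6)*60 = -3*(-120) = 360)
K(14, -113)/I(226, 30) = 360/(4069/452) = 360*(452/4069) = 162720/4069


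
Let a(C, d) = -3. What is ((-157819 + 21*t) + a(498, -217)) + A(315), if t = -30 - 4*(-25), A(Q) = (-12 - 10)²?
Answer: -155868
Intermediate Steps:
A(Q) = 484 (A(Q) = (-22)² = 484)
t = 70 (t = -30 + 100 = 70)
((-157819 + 21*t) + a(498, -217)) + A(315) = ((-157819 + 21*70) - 3) + 484 = ((-157819 + 1470) - 3) + 484 = (-156349 - 3) + 484 = -156352 + 484 = -155868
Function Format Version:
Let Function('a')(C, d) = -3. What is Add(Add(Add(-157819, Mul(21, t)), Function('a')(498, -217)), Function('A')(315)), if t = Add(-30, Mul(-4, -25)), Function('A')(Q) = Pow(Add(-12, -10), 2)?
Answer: -155868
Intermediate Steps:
Function('A')(Q) = 484 (Function('A')(Q) = Pow(-22, 2) = 484)
t = 70 (t = Add(-30, 100) = 70)
Add(Add(Add(-157819, Mul(21, t)), Function('a')(498, -217)), Function('A')(315)) = Add(Add(Add(-157819, Mul(21, 70)), -3), 484) = Add(Add(Add(-157819, 1470), -3), 484) = Add(Add(-156349, -3), 484) = Add(-156352, 484) = -155868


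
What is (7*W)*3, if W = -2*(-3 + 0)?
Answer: 126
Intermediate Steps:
W = 6 (W = -2*(-3) = 6)
(7*W)*3 = (7*6)*3 = 42*3 = 126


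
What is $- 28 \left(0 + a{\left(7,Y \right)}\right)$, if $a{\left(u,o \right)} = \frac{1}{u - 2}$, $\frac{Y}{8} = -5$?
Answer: $- \frac{28}{5} \approx -5.6$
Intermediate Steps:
$Y = -40$ ($Y = 8 \left(-5\right) = -40$)
$a{\left(u,o \right)} = \frac{1}{-2 + u}$
$- 28 \left(0 + a{\left(7,Y \right)}\right) = - 28 \left(0 + \frac{1}{-2 + 7}\right) = - 28 \left(0 + \frac{1}{5}\right) = \left(-28\right) \frac{1}{5} = - \frac{28}{5}$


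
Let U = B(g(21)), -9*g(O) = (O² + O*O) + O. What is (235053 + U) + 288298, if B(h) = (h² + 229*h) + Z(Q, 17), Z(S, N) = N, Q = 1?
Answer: 4594126/9 ≈ 5.1046e+5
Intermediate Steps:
g(O) = -2*O²/9 - O/9 (g(O) = -((O² + O*O) + O)/9 = -((O² + O²) + O)/9 = -(2*O² + O)/9 = -(O + 2*O²)/9 = -2*O²/9 - O/9)
B(h) = 17 + h² + 229*h (B(h) = (h² + 229*h) + 17 = 17 + h² + 229*h)
U = -116033/9 (U = 17 + (-⅑*21*(1 + 2*21))² + 229*(-⅑*21*(1 + 2*21)) = 17 + (-⅑*21*(1 + 42))² + 229*(-⅑*21*(1 + 42)) = 17 + (-⅑*21*43)² + 229*(-⅑*21*43) = 17 + (-301/3)² + 229*(-301/3) = 17 + 90601/9 - 68929/3 = -116033/9 ≈ -12893.)
(235053 + U) + 288298 = (235053 - 116033/9) + 288298 = 1999444/9 + 288298 = 4594126/9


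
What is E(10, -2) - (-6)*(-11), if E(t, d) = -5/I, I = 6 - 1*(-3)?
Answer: -599/9 ≈ -66.556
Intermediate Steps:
I = 9 (I = 6 + 3 = 9)
E(t, d) = -5/9
E(10, -2) - (-6)*(-11) = -5/9 - (-6)*(-11) = -5/9 - 1*66 = -5/9 - 66 = -599/9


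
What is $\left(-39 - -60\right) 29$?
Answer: $609$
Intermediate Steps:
$\left(-39 - -60\right) 29 = \left(-39 + 60\right) 29 = 21 \cdot 29 = 609$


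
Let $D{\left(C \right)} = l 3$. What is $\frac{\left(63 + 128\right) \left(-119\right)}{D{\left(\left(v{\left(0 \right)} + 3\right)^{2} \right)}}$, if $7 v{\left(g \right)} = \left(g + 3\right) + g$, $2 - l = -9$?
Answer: $- \frac{22729}{33} \approx -688.76$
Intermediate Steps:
$l = 11$ ($l = 2 - -9 = 2 + 9 = 11$)
$v{\left(g \right)} = \frac{3}{7} + \frac{2 g}{7}$ ($v{\left(g \right)} = \frac{\left(g + 3\right) + g}{7} = \frac{\left(3 + g\right) + g}{7} = \frac{3 + 2 g}{7} = \frac{3}{7} + \frac{2 g}{7}$)
$D{\left(C \right)} = 33$ ($D{\left(C \right)} = 11 \cdot 3 = 33$)
$\frac{\left(63 + 128\right) \left(-119\right)}{D{\left(\left(v{\left(0 \right)} + 3\right)^{2} \right)}} = \frac{\left(63 + 128\right) \left(-119\right)}{33} = 191 \left(-119\right) \frac{1}{33} = \left(-22729\right) \frac{1}{33} = - \frac{22729}{33}$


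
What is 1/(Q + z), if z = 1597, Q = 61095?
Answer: 1/62692 ≈ 1.5951e-5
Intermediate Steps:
1/(Q + z) = 1/(61095 + 1597) = 1/62692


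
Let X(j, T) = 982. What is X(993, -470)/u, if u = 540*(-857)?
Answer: -491/231390 ≈ -0.0021220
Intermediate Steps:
u = -462780
X(993, -470)/u = 982/(-462780) = 982*(-1/462780) = -491/231390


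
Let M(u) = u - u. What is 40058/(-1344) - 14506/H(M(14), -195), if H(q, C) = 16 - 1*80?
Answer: 33071/168 ≈ 196.85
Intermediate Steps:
M(u) = 0
H(q, C) = -64 (H(q, C) = 16 - 80 = -64)
40058/(-1344) - 14506/H(M(14), -195) = 40058/(-1344) - 14506/(-64) = 40058*(-1/1344) - 14506*(-1/64) = -20029/672 + 7253/32 = 33071/168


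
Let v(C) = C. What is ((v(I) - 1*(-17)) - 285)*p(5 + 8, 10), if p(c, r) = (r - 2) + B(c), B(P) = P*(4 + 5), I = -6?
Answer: -34250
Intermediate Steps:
B(P) = 9*P (B(P) = P*9 = 9*P)
p(c, r) = -2 + r + 9*c (p(c, r) = (r - 2) + 9*c = (-2 + r) + 9*c = -2 + r + 9*c)
((v(I) - 1*(-17)) - 285)*p(5 + 8, 10) = ((-6 - 1*(-17)) - 285)*(-2 + 10 + 9*(5 + 8)) = ((-6 + 17) - 285)*(-2 + 10 + 9*13) = (11 - 285)*(-2 + 10 + 117) = -274*125 = -34250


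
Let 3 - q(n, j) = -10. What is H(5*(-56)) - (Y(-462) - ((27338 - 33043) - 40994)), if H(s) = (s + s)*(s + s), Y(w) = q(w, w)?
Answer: 266888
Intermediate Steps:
q(n, j) = 13 (q(n, j) = 3 - 1*(-10) = 3 + 10 = 13)
Y(w) = 13
H(s) = 4*s² (H(s) = (2*s)*(2*s) = 4*s²)
H(5*(-56)) - (Y(-462) - ((27338 - 33043) - 40994)) = 4*(5*(-56))² - (13 - ((27338 - 33043) - 40994)) = 4*(-280)² - (13 - (-5705 - 40994)) = 4*78400 - (13 - 1*(-46699)) = 313600 - (13 + 46699) = 313600 - 1*46712 = 313600 - 46712 = 266888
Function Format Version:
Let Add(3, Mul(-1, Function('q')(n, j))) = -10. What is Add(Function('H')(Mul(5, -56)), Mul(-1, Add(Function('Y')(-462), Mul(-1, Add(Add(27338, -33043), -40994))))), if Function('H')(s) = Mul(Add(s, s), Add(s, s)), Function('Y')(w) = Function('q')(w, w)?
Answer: 266888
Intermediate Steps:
Function('q')(n, j) = 13 (Function('q')(n, j) = Add(3, Mul(-1, -10)) = Add(3, 10) = 13)
Function('Y')(w) = 13
Function('H')(s) = Mul(4, Pow(s, 2)) (Function('H')(s) = Mul(Mul(2, s), Mul(2, s)) = Mul(4, Pow(s, 2)))
Add(Function('H')(Mul(5, -56)), Mul(-1, Add(Function('Y')(-462), Mul(-1, Add(Add(27338, -33043), -40994))))) = Add(Mul(4, Pow(Mul(5, -56), 2)), Mul(-1, Add(13, Mul(-1, Add(Add(27338, -33043), -40994))))) = Add(Mul(4, Pow(-280, 2)), Mul(-1, Add(13, Mul(-1, Add(-5705, -40994))))) = Add(Mul(4, 78400), Mul(-1, Add(13, Mul(-1, -46699)))) = Add(313600, Mul(-1, Add(13, 46699))) = Add(313600, Mul(-1, 46712)) = Add(313600, -46712) = 266888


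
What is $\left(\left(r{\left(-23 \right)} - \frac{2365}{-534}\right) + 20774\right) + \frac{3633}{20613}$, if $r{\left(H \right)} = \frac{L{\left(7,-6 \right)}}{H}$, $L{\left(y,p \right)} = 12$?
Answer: $\frac{1753454599607}{84389622} \approx 20778.0$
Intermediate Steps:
$r{\left(H \right)} = \frac{12}{H}$
$\left(\left(r{\left(-23 \right)} - \frac{2365}{-534}\right) + 20774\right) + \frac{3633}{20613} = \left(\left(\frac{12}{-23} - \frac{2365}{-534}\right) + 20774\right) + \frac{3633}{20613} = \left(\left(12 \left(- \frac{1}{23}\right) - - \frac{2365}{534}\right) + 20774\right) + 3633 \cdot \frac{1}{20613} = \left(\left(- \frac{12}{23} + \frac{2365}{534}\right) + 20774\right) + \frac{1211}{6871} = \left(\frac{47987}{12282} + 20774\right) + \frac{1211}{6871} = \frac{255194255}{12282} + \frac{1211}{6871} = \frac{1753454599607}{84389622}$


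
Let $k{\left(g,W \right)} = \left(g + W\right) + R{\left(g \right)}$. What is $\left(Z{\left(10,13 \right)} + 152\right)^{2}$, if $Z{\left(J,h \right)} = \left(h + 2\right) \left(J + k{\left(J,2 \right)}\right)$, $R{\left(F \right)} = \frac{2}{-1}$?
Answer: $204304$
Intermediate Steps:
$R{\left(F \right)} = -2$ ($R{\left(F \right)} = 2 \left(-1\right) = -2$)
$k{\left(g,W \right)} = -2 + W + g$ ($k{\left(g,W \right)} = \left(g + W\right) - 2 = \left(W + g\right) - 2 = -2 + W + g$)
$Z{\left(J,h \right)} = 2 J \left(2 + h\right)$ ($Z{\left(J,h \right)} = \left(h + 2\right) \left(J + \left(-2 + 2 + J\right)\right) = \left(2 + h\right) \left(J + J\right) = \left(2 + h\right) 2 J = 2 J \left(2 + h\right)$)
$\left(Z{\left(10,13 \right)} + 152\right)^{2} = \left(2 \cdot 10 \left(2 + 13\right) + 152\right)^{2} = \left(2 \cdot 10 \cdot 15 + 152\right)^{2} = \left(300 + 152\right)^{2} = 452^{2} = 204304$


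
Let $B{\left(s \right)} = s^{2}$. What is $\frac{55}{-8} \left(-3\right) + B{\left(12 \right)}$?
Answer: $\frac{1317}{8} \approx 164.63$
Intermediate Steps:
$\frac{55}{-8} \left(-3\right) + B{\left(12 \right)} = \frac{55}{-8} \left(-3\right) + 12^{2} = 55 \left(- \frac{1}{8}\right) \left(-3\right) + 144 = \left(- \frac{55}{8}\right) \left(-3\right) + 144 = \frac{165}{8} + 144 = \frac{1317}{8}$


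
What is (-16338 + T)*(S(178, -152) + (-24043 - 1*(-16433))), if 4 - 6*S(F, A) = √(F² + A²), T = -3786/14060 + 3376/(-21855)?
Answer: 5730389670373186/46092195 + 502049208899*√13697/92184390 ≈ 1.2496e+8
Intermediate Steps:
T = -13020959/30728130 (T = -3786*1/14060 + 3376*(-1/21855) = -1893/7030 - 3376/21855 = -13020959/30728130 ≈ -0.42375)
S(F, A) = ⅔ - √(A² + F²)/6 (S(F, A) = ⅔ - √(F² + A²)/6 = ⅔ - √(A² + F²)/6)
(-16338 + T)*(S(178, -152) + (-24043 - 1*(-16433))) = (-16338 - 13020959/30728130)*((⅔ - √((-152)² + 178²)/6) + (-24043 - 1*(-16433))) = -502049208899*((⅔ - √(23104 + 31684)/6) + (-24043 + 16433))/30728130 = -502049208899*((⅔ - √13697/3) - 7610)/30728130 = -502049208899*(-22828/3 - √13697/3)/30728130 = 5730389670373186/46092195 + 502049208899*√13697/92184390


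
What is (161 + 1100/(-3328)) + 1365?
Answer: 1269357/832 ≈ 1525.7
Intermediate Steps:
(161 + 1100/(-3328)) + 1365 = (161 + 1100*(-1/3328)) + 1365 = (161 - 275/832) + 1365 = 133677/832 + 1365 = 1269357/832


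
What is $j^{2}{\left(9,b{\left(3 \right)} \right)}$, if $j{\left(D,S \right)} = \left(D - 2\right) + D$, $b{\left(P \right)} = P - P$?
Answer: $256$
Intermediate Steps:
$b{\left(P \right)} = 0$
$j{\left(D,S \right)} = -2 + 2 D$ ($j{\left(D,S \right)} = \left(-2 + D\right) + D = -2 + 2 D$)
$j^{2}{\left(9,b{\left(3 \right)} \right)} = \left(-2 + 2 \cdot 9\right)^{2} = \left(-2 + 18\right)^{2} = 16^{2} = 256$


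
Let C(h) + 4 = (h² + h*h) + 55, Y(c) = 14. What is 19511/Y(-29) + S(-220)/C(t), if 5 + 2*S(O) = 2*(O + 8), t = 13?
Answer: 3793388/2723 ≈ 1393.1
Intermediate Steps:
C(h) = 51 + 2*h² (C(h) = -4 + ((h² + h*h) + 55) = -4 + ((h² + h²) + 55) = -4 + (2*h² + 55) = -4 + (55 + 2*h²) = 51 + 2*h²)
S(O) = 11/2 + O (S(O) = -5/2 + (2*(O + 8))/2 = -5/2 + (2*(8 + O))/2 = -5/2 + (16 + 2*O)/2 = -5/2 + (8 + O) = 11/2 + O)
19511/Y(-29) + S(-220)/C(t) = 19511/14 + (11/2 - 220)/(51 + 2*13²) = 19511*(1/14) - 429/(2*(51 + 2*169)) = 19511/14 - 429/(2*(51 + 338)) = 19511/14 - 429/2/389 = 19511/14 - 429/2*1/389 = 19511/14 - 429/778 = 3793388/2723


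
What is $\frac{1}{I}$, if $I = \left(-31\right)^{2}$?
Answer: $\frac{1}{961} \approx 0.0010406$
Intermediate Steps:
$I = 961$
$\frac{1}{I} = \frac{1}{961}$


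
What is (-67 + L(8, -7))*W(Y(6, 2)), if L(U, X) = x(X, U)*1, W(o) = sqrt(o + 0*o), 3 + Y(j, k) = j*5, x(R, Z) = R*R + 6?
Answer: -36*sqrt(3) ≈ -62.354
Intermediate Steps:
x(R, Z) = 6 + R**2 (x(R, Z) = R**2 + 6 = 6 + R**2)
Y(j, k) = -3 + 5*j (Y(j, k) = -3 + j*5 = -3 + 5*j)
W(o) = sqrt(o) (W(o) = sqrt(o + 0) = sqrt(o))
L(U, X) = 6 + X**2 (L(U, X) = (6 + X**2)*1 = 6 + X**2)
(-67 + L(8, -7))*W(Y(6, 2)) = (-67 + (6 + (-7)**2))*sqrt(-3 + 5*6) = (-67 + (6 + 49))*sqrt(-3 + 30) = (-67 + 55)*sqrt(27) = -36*sqrt(3)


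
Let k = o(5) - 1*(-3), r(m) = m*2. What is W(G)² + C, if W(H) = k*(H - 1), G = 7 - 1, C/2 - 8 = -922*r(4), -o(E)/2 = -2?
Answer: -13511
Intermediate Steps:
r(m) = 2*m
o(E) = 4 (o(E) = -2*(-2) = 4)
C = -14736 (C = 16 + 2*(-1844*4) = 16 + 2*(-922*8) = 16 + 2*(-7376) = 16 - 14752 = -14736)
k = 7 (k = 4 - 1*(-3) = 4 + 3 = 7)
G = 6
W(H) = -7 + 7*H (W(H) = 7*(H - 1) = 7*(-1 + H) = -7 + 7*H)
W(G)² + C = (-7 + 7*6)² - 14736 = (-7 + 42)² - 14736 = 35² - 14736 = 1225 - 14736 = -13511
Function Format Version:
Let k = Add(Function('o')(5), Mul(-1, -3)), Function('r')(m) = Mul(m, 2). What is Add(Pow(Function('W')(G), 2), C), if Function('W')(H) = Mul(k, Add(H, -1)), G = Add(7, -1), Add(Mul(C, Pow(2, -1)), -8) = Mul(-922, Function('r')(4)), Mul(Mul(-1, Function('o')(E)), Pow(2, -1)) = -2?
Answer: -13511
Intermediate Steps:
Function('r')(m) = Mul(2, m)
Function('o')(E) = 4 (Function('o')(E) = Mul(-2, -2) = 4)
C = -14736 (C = Add(16, Mul(2, Mul(-922, Mul(2, 4)))) = Add(16, Mul(2, Mul(-922, 8))) = Add(16, Mul(2, -7376)) = Add(16, -14752) = -14736)
k = 7 (k = Add(4, Mul(-1, -3)) = Add(4, 3) = 7)
G = 6
Function('W')(H) = Add(-7, Mul(7, H)) (Function('W')(H) = Mul(7, Add(H, -1)) = Mul(7, Add(-1, H)) = Add(-7, Mul(7, H)))
Add(Pow(Function('W')(G), 2), C) = Add(Pow(Add(-7, Mul(7, 6)), 2), -14736) = Add(Pow(Add(-7, 42), 2), -14736) = Add(Pow(35, 2), -14736) = Add(1225, -14736) = -13511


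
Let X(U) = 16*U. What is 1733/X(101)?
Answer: 1733/1616 ≈ 1.0724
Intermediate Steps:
1733/X(101) = 1733/((16*101)) = 1733/1616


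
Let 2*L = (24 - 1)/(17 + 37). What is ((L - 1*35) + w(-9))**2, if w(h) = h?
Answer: 22363441/11664 ≈ 1917.3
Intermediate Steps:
L = 23/108 (L = ((24 - 1)/(17 + 37))/2 = (23/54)/2 = (23*(1/54))/2 = (1/2)*(23/54) = 23/108 ≈ 0.21296)
((L - 1*35) + w(-9))**2 = ((23/108 - 1*35) - 9)**2 = ((23/108 - 35) - 9)**2 = (-3757/108 - 9)**2 = (-4729/108)**2 = 22363441/11664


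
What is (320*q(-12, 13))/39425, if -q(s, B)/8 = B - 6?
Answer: -3584/7885 ≈ -0.45453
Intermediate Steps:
q(s, B) = 48 - 8*B (q(s, B) = -8*(B - 6) = -8*(-6 + B) = 48 - 8*B)
(320*q(-12, 13))/39425 = (320*(48 - 8*13))/39425 = (320*(48 - 104))*(1/39425) = (320*(-56))*(1/39425) = -17920*1/39425 = -3584/7885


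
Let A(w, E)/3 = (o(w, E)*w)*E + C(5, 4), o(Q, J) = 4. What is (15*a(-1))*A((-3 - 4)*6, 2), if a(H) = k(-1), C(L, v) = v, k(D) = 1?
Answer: -14940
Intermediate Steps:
A(w, E) = 12 + 12*E*w (A(w, E) = 3*((4*w)*E + 4) = 3*(4*E*w + 4) = 3*(4 + 4*E*w) = 12 + 12*E*w)
a(H) = 1
(15*a(-1))*A((-3 - 4)*6, 2) = (15*1)*(12 + 12*2*((-3 - 4)*6)) = 15*(12 + 12*2*(-7*6)) = 15*(12 + 12*2*(-42)) = 15*(12 - 1008) = 15*(-996) = -14940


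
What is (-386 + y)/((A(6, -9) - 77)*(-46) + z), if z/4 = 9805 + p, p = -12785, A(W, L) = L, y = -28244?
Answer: 14315/3982 ≈ 3.5949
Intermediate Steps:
z = -11920 (z = 4*(9805 - 12785) = 4*(-2980) = -11920)
(-386 + y)/((A(6, -9) - 77)*(-46) + z) = (-386 - 28244)/((-9 - 77)*(-46) - 11920) = -28630/(-86*(-46) - 11920) = -28630/(3956 - 11920) = -28630/(-7964) = -28630*(-1/7964) = 14315/3982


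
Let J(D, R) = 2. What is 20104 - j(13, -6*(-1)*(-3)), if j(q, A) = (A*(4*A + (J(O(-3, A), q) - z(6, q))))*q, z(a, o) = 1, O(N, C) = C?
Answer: 3490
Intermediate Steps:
j(q, A) = A*q*(1 + 4*A) (j(q, A) = (A*(4*A + (2 - 1*1)))*q = (A*(4*A + (2 - 1)))*q = (A*(4*A + 1))*q = (A*(1 + 4*A))*q = A*q*(1 + 4*A))
20104 - j(13, -6*(-1)*(-3)) = 20104 - -6*(-1)*(-3)*13*(1 + 4*(-6*(-1)*(-3))) = 20104 - 6*(-3)*13*(1 + 4*(6*(-3))) = 20104 - (-18)*13*(1 + 4*(-18)) = 20104 - (-18)*13*(1 - 72) = 20104 - (-18)*13*(-71) = 20104 - 1*16614 = 20104 - 16614 = 3490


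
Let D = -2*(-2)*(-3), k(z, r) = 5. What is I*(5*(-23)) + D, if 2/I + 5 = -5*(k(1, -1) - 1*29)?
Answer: -14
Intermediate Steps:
D = -12 (D = 4*(-3) = -12)
I = 2/115 (I = 2/(-5 - 5*(5 - 1*29)) = 2/(-5 - 5*(5 - 29)) = 2/(-5 - 5*(-24)) = 2/(-5 + 120) = 2/115 ≈ 0.017391)
I*(5*(-23)) + D = 2*(5*(-23))/115 - 12 = (2/115)*(-115) - 12 = -2 - 12 = -14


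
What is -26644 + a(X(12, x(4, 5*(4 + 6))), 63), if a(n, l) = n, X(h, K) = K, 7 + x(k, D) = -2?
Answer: -26653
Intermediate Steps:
x(k, D) = -9 (x(k, D) = -7 - 2 = -9)
-26644 + a(X(12, x(4, 5*(4 + 6))), 63) = -26644 - 9 = -26653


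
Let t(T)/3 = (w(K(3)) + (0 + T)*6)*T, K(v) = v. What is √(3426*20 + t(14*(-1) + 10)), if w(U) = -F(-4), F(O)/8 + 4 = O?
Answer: 18*√210 ≈ 260.84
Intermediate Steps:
F(O) = -32 + 8*O
w(U) = 64 (w(U) = -(-32 + 8*(-4)) = -(-32 - 32) = -1*(-64) = 64)
t(T) = 3*T*(64 + 6*T) (t(T) = 3*((64 + (0 + T)*6)*T) = 3*((64 + T*6)*T) = 3*((64 + 6*T)*T) = 3*(T*(64 + 6*T)) = 3*T*(64 + 6*T))
√(3426*20 + t(14*(-1) + 10)) = √(3426*20 + 6*(14*(-1) + 10)*(32 + 3*(14*(-1) + 10))) = √(68520 + 6*(-14 + 10)*(32 + 3*(-14 + 10))) = √(68520 + 6*(-4)*(32 + 3*(-4))) = √(68520 + 6*(-4)*(32 - 12)) = √(68520 + 6*(-4)*20) = √(68520 - 480) = √68040 = 18*√210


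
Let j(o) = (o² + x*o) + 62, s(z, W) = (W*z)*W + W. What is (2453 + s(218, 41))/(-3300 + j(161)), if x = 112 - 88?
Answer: 122984/8849 ≈ 13.898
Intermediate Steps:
s(z, W) = W + z*W² (s(z, W) = z*W² + W = W + z*W²)
x = 24
j(o) = 62 + o² + 24*o (j(o) = (o² + 24*o) + 62 = 62 + o² + 24*o)
(2453 + s(218, 41))/(-3300 + j(161)) = (2453 + 41*(1 + 41*218))/(-3300 + (62 + 161² + 24*161)) = (2453 + 41*(1 + 8938))/(-3300 + (62 + 25921 + 3864)) = (2453 + 41*8939)/(-3300 + 29847) = (2453 + 366499)/26547 = 368952*(1/26547) = 122984/8849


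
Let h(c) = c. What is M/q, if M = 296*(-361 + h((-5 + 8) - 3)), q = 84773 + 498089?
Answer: -53428/291431 ≈ -0.18333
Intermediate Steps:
q = 582862
M = -106856 (M = 296*(-361 + ((-5 + 8) - 3)) = 296*(-361 + (3 - 3)) = 296*(-361 + 0) = 296*(-361) = -106856)
M/q = -106856/582862 = -106856*1/582862 = -53428/291431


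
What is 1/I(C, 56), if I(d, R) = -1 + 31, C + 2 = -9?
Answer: 1/30 ≈ 0.033333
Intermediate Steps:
C = -11 (C = -2 - 9 = -11)
I(d, R) = 30
1/I(C, 56) = 1/30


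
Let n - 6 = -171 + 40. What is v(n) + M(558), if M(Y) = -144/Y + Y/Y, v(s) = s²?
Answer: 484398/31 ≈ 15626.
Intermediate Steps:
n = -125 (n = 6 + (-171 + 40) = 6 - 131 = -125)
M(Y) = 1 - 144/Y (M(Y) = -144/Y + 1 = 1 - 144/Y)
v(n) + M(558) = (-125)² + (-144 + 558)/558 = 15625 + (1/558)*414 = 15625 + 23/31 = 484398/31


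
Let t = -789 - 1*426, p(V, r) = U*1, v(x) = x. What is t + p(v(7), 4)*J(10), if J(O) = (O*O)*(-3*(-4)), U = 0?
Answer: -1215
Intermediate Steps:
p(V, r) = 0 (p(V, r) = 0*1 = 0)
t = -1215 (t = -789 - 426 = -1215)
J(O) = 12*O**2 (J(O) = O**2*12 = 12*O**2)
t + p(v(7), 4)*J(10) = -1215 + 0*(12*10**2) = -1215 + 0*(12*100) = -1215 + 0*1200 = -1215 + 0 = -1215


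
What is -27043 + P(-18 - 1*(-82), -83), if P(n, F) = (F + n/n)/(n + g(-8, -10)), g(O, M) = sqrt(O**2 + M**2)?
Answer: -26584581/983 + 41*sqrt(41)/983 ≈ -27044.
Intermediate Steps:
g(O, M) = sqrt(M**2 + O**2)
P(n, F) = (1 + F)/(n + 2*sqrt(41)) (P(n, F) = (F + n/n)/(n + sqrt((-10)**2 + (-8)**2)) = (F + 1)/(n + sqrt(100 + 64)) = (1 + F)/(n + sqrt(164)) = (1 + F)/(n + 2*sqrt(41)))
-27043 + P(-18 - 1*(-82), -83) = -27043 + (1 - 83)/((-18 - 1*(-82)) + 2*sqrt(41)) = -27043 - 82/((-18 + 82) + 2*sqrt(41)) = -27043 - 82/(64 + 2*sqrt(41))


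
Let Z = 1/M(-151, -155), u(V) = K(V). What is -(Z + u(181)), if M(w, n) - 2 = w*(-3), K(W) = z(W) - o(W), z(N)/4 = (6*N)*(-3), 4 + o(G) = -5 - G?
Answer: 5843109/455 ≈ 12842.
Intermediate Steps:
o(G) = -9 - G (o(G) = -4 + (-5 - G) = -9 - G)
z(N) = -72*N (z(N) = 4*((6*N)*(-3)) = 4*(-18*N) = -72*N)
K(W) = 9 - 71*W (K(W) = -72*W - (-9 - W) = -72*W + (9 + W) = 9 - 71*W)
u(V) = 9 - 71*V
M(w, n) = 2 - 3*w (M(w, n) = 2 + w*(-3) = 2 - 3*w)
Z = 1/455 (Z = 1/(2 - 3*(-151)) = 1/(2 + 453) = 1/455 ≈ 0.0021978)
-(Z + u(181)) = -(1/455 + (9 - 71*181)) = -(1/455 + (9 - 12851)) = -(1/455 - 12842) = -1*(-5843109/455) = 5843109/455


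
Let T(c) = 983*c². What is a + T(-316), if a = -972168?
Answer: 97186280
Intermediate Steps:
a + T(-316) = -972168 + 983*(-316)² = -972168 + 983*99856 = -972168 + 98158448 = 97186280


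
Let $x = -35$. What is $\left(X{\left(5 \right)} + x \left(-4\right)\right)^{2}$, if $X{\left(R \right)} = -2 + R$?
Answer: $20449$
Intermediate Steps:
$\left(X{\left(5 \right)} + x \left(-4\right)\right)^{2} = \left(\left(-2 + 5\right) - -140\right)^{2} = \left(3 + 140\right)^{2} = 143^{2} = 20449$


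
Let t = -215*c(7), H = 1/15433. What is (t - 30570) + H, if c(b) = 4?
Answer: -485059189/15433 ≈ -31430.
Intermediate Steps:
H = 1/15433 ≈ 6.4796e-5
t = -860 (t = -215*4 = -860)
(t - 30570) + H = (-860 - 30570) + 1/15433 = -31430 + 1/15433 = -485059189/15433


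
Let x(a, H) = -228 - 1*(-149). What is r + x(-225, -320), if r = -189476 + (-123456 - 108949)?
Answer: -421960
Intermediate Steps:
x(a, H) = -79 (x(a, H) = -228 + 149 = -79)
r = -421881 (r = -189476 - 232405 = -421881)
r + x(-225, -320) = -421881 - 79 = -421960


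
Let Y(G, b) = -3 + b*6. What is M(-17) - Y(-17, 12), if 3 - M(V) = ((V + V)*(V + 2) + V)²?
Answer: -243115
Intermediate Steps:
Y(G, b) = -3 + 6*b
M(V) = 3 - (V + 2*V*(2 + V))² (M(V) = 3 - ((V + V)*(V + 2) + V)² = 3 - ((2*V)*(2 + V) + V)² = 3 - (2*V*(2 + V) + V)² = 3 - (V + 2*V*(2 + V))²)
M(-17) - Y(-17, 12) = (3 - 1*(-17)²*(5 + 2*(-17))²) - (-3 + 6*12) = (3 - 1*289*(5 - 34)²) - (-3 + 72) = (3 - 1*289*(-29)²) - 1*69 = (3 - 1*289*841) - 69 = (3 - 243049) - 69 = -243046 - 69 = -243115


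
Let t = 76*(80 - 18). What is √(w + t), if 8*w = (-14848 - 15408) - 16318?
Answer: I*√4439/2 ≈ 33.313*I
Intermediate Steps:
t = 4712 (t = 76*62 = 4712)
w = -23287/4 (w = ((-14848 - 15408) - 16318)/8 = (-30256 - 16318)/8 = (⅛)*(-46574) = -23287/4 ≈ -5821.8)
√(w + t) = √(-23287/4 + 4712) = √(-4439/4) = I*√4439/2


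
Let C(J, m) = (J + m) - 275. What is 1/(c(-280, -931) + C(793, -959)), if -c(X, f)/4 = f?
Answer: 1/3283 ≈ 0.00030460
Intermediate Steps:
C(J, m) = -275 + J + m
c(X, f) = -4*f
1/(c(-280, -931) + C(793, -959)) = 1/(-4*(-931) + (-275 + 793 - 959)) = 1/(3724 - 441) = 1/3283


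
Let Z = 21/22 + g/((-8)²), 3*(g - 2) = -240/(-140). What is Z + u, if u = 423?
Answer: 1044723/2464 ≈ 423.99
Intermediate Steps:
g = 18/7 (g = 2 + (-240/(-140))/3 = 2 + (-240*(-1/140))/3 = 2 + (⅓)*(12/7) = 2 + 4/7 = 18/7 ≈ 2.5714)
Z = 2451/2464 (Z = 21/22 + 18/(7*((-8)²)) = 21*(1/22) + (18/7)/64 = 21/22 + (18/7)*(1/64) = 21/22 + 9/224 = 2451/2464 ≈ 0.99472)
Z + u = 2451/2464 + 423 = 1044723/2464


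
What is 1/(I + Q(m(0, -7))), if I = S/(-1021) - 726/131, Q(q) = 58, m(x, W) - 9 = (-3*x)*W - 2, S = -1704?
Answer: 133751/7239536 ≈ 0.018475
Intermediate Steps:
m(x, W) = 7 - 3*W*x (m(x, W) = 9 + ((-3*x)*W - 2) = 9 + (-3*W*x - 2) = 9 + (-2 - 3*W*x) = 7 - 3*W*x)
I = -518022/133751 (I = -1704/(-1021) - 726/131 = -1704*(-1/1021) - 726*1/131 = 1704/1021 - 726/131 = -518022/133751 ≈ -3.8730)
1/(I + Q(m(0, -7))) = 1/(-518022/133751 + 58) = 1/(7239536/133751) = 133751/7239536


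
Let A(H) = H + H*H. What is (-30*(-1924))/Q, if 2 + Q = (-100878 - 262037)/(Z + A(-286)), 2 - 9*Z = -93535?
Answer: -757805880/78103 ≈ -9702.6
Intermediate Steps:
A(H) = H + H²
Z = 10393 (Z = 2/9 - ⅑*(-93535) = 2/9 + 93535/9 = 10393)
Q = -78103/13129 (Q = -2 + (-100878 - 262037)/(10393 - 286*(1 - 286)) = -2 - 362915/(10393 - 286*(-285)) = -2 - 362915/(10393 + 81510) = -2 - 362915/91903 = -2 - 362915*1/91903 = -2 - 51845/13129 = -78103/13129 ≈ -5.9489)
(-30*(-1924))/Q = (-30*(-1924))/(-78103/13129) = 57720*(-13129/78103) = -757805880/78103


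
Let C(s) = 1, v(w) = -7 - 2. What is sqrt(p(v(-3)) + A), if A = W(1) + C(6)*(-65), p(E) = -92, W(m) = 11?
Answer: I*sqrt(146) ≈ 12.083*I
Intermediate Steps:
v(w) = -9
A = -54 (A = 11 + 1*(-65) = 11 - 65 = -54)
sqrt(p(v(-3)) + A) = sqrt(-92 - 54) = sqrt(-146) = I*sqrt(146)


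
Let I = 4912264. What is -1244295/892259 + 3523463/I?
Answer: -2968463960963/4383011764376 ≈ -0.67727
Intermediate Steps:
-1244295/892259 + 3523463/I = -1244295/892259 + 3523463/4912264 = -2968463960963/4383011764376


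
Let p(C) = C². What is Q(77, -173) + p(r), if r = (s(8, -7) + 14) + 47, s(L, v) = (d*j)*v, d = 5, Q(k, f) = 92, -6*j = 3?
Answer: 25017/4 ≈ 6254.3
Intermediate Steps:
j = -½ (j = -⅙*3 = -½ ≈ -0.50000)
s(L, v) = -5*v/2 (s(L, v) = (5*(-½))*v = -5*v/2)
r = 157/2 (r = (-5/2*(-7) + 14) + 47 = (35/2 + 14) + 47 = 63/2 + 47 = 157/2 ≈ 78.500)
Q(77, -173) + p(r) = 92 + (157/2)² = 92 + 24649/4 = 25017/4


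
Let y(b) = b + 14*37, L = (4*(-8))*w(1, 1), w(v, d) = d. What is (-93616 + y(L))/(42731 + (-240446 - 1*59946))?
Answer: 93130/257661 ≈ 0.36144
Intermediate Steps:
L = -32 (L = (4*(-8))*1 = -32*1 = -32)
y(b) = 518 + b (y(b) = b + 518 = 518 + b)
(-93616 + y(L))/(42731 + (-240446 - 1*59946)) = (-93616 + (518 - 32))/(42731 + (-240446 - 1*59946)) = (-93616 + 486)/(42731 + (-240446 - 59946)) = -93130/(42731 - 300392) = -93130/(-257661) = -93130*(-1/257661) = 93130/257661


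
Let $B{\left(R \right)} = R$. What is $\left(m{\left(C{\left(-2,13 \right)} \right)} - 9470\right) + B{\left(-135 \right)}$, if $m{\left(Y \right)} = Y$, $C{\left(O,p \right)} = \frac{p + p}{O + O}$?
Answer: $- \frac{19223}{2} \approx -9611.5$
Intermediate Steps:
$C{\left(O,p \right)} = \frac{p}{O}$ ($C{\left(O,p \right)} = \frac{2 p}{2 O} = 2 p \frac{1}{2 O} = \frac{p}{O}$)
$\left(m{\left(C{\left(-2,13 \right)} \right)} - 9470\right) + B{\left(-135 \right)} = \left(\frac{13}{-2} - 9470\right) - 135 = \left(13 \left(- \frac{1}{2}\right) - 9470\right) - 135 = \left(- \frac{13}{2} - 9470\right) - 135 = - \frac{18953}{2} - 135 = - \frac{19223}{2}$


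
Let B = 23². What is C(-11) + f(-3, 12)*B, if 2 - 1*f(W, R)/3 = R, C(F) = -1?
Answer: -15871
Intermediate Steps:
f(W, R) = 6 - 3*R
B = 529
C(-11) + f(-3, 12)*B = -1 + (6 - 3*12)*529 = -1 + (6 - 36)*529 = -1 - 30*529 = -1 - 15870 = -15871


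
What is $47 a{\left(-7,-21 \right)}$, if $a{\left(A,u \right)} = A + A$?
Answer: $-658$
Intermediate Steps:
$a{\left(A,u \right)} = 2 A$
$47 a{\left(-7,-21 \right)} = 47 \cdot 2 \left(-7\right) = 47 \left(-14\right) = -658$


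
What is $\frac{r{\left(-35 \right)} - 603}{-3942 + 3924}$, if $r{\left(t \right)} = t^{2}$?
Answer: $- \frac{311}{9} \approx -34.556$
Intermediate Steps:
$\frac{r{\left(-35 \right)} - 603}{-3942 + 3924} = \frac{\left(-35\right)^{2} - 603}{-3942 + 3924} = \frac{1225 - 603}{-18} = 622 \left(- \frac{1}{18}\right) = - \frac{311}{9}$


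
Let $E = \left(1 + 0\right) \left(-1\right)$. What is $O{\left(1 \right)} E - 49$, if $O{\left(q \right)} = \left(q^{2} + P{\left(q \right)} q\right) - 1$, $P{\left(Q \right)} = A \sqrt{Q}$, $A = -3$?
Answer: $-46$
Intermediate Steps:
$E = -1$ ($E = 1 \left(-1\right) = -1$)
$P{\left(Q \right)} = - 3 \sqrt{Q}$
$O{\left(q \right)} = -1 + q^{2} - 3 q^{\frac{3}{2}}$ ($O{\left(q \right)} = \left(q^{2} + - 3 \sqrt{q} q\right) - 1 = \left(q^{2} - 3 q^{\frac{3}{2}}\right) - 1 = -1 + q^{2} - 3 q^{\frac{3}{2}}$)
$O{\left(1 \right)} E - 49 = \left(-1 + 1^{2} - 3 \cdot 1^{\frac{3}{2}}\right) \left(-1\right) - 49 = \left(-1 + 1 - 3\right) \left(-1\right) - 49 = \left(-3\right) \left(-1\right) - 49 = 3 - 49 = -46$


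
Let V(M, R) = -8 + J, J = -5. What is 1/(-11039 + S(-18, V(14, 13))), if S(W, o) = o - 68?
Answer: -1/11120 ≈ -8.9928e-5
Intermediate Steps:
V(M, R) = -13 (V(M, R) = -8 - 5 = -13)
S(W, o) = -68 + o
1/(-11039 + S(-18, V(14, 13))) = 1/(-11039 + (-68 - 13)) = 1/(-11039 - 81) = 1/(-11120) = -1/11120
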